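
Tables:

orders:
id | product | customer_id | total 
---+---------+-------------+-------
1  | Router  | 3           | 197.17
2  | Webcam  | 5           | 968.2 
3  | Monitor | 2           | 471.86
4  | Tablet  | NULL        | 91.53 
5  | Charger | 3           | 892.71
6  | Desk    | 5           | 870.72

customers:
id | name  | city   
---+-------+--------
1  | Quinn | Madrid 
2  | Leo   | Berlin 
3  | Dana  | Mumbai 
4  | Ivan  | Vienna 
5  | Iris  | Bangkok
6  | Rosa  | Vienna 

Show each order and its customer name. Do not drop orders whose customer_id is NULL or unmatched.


LEFT JOIN keeps every row from orders (the left table); where customer_id has no match in customers, the customer columns become NULL. Walk through each order:
  - order 1 (Router): customer_id=3 -> matches Dana
  - order 2 (Webcam): customer_id=5 -> matches Iris
  - order 3 (Monitor): customer_id=2 -> matches Leo
  - order 4 (Tablet): customer_id=NULL, no match -> kept with NULL
  - order 5 (Charger): customer_id=3 -> matches Dana
  - order 6 (Desk): customer_id=5 -> matches Iris
All 6 rows appear; 1 has NULL customer.

SQL:
SELECT a.product, b.name AS customer
FROM orders a
LEFT JOIN customers b ON a.customer_id = b.id

Result:
product | customer
--------+---------
Router  | Dana    
Webcam  | Iris    
Monitor | Leo     
Tablet  | NULL    
Charger | Dana    
Desk    | Iris    


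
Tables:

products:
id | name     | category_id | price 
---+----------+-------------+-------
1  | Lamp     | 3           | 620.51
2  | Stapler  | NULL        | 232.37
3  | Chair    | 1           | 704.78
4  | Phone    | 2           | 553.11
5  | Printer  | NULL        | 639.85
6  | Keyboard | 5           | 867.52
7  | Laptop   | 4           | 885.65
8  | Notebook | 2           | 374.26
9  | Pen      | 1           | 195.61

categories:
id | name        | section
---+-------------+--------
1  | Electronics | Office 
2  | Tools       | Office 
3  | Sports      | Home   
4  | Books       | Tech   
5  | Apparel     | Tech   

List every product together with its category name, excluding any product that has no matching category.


INNER JOIN keeps only products rows whose category_id matches an id in categories. Walk through each product:
  - product 1 (Lamp): category_id=3 -> matches Sports
  - product 2 (Stapler): category_id=NULL, no match -> dropped
  - product 3 (Chair): category_id=1 -> matches Electronics
  - product 4 (Phone): category_id=2 -> matches Tools
  - product 5 (Printer): category_id=NULL, no match -> dropped
  - product 6 (Keyboard): category_id=5 -> matches Apparel
  - product 7 (Laptop): category_id=4 -> matches Books
  - product 8 (Notebook): category_id=2 -> matches Tools
  - product 9 (Pen): category_id=1 -> matches Electronics
So 2 of 9 rows are dropped.

SQL:
SELECT a.name, b.name AS category
FROM products a
INNER JOIN categories b ON a.category_id = b.id

Result:
name     | category   
---------+------------
Lamp     | Sports     
Chair    | Electronics
Phone    | Tools      
Keyboard | Apparel    
Laptop   | Books      
Notebook | Tools      
Pen      | Electronics


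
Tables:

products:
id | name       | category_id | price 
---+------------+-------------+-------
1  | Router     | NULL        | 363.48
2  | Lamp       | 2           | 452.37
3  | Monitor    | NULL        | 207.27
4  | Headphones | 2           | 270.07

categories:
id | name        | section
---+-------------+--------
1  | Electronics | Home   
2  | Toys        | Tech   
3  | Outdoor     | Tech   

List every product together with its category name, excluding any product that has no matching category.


INNER JOIN keeps only products rows whose category_id matches an id in categories. Walk through each product:
  - product 1 (Router): category_id=NULL, no match -> dropped
  - product 2 (Lamp): category_id=2 -> matches Toys
  - product 3 (Monitor): category_id=NULL, no match -> dropped
  - product 4 (Headphones): category_id=2 -> matches Toys
So 2 of 4 rows are dropped.

SQL:
SELECT a.name, b.name AS category
FROM products a
INNER JOIN categories b ON a.category_id = b.id

Result:
name       | category
-----------+---------
Lamp       | Toys    
Headphones | Toys    


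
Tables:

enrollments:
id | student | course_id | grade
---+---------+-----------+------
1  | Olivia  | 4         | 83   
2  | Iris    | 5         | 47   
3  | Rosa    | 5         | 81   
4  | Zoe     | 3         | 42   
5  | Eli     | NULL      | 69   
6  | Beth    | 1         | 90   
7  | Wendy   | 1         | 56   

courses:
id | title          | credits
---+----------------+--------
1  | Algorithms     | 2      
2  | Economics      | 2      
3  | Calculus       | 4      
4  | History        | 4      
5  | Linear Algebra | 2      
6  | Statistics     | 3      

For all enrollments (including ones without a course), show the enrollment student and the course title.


LEFT JOIN keeps every row from enrollments (the left table); where course_id has no match in courses, the course columns become NULL. Walk through each enrollment:
  - enrollment 1 (Olivia): course_id=4 -> matches History
  - enrollment 2 (Iris): course_id=5 -> matches Linear Algebra
  - enrollment 3 (Rosa): course_id=5 -> matches Linear Algebra
  - enrollment 4 (Zoe): course_id=3 -> matches Calculus
  - enrollment 5 (Eli): course_id=NULL, no match -> kept with NULL
  - enrollment 6 (Beth): course_id=1 -> matches Algorithms
  - enrollment 7 (Wendy): course_id=1 -> matches Algorithms
All 7 rows appear; 1 has NULL course.

SQL:
SELECT a.student, b.title AS course
FROM enrollments a
LEFT JOIN courses b ON a.course_id = b.id

Result:
student | course        
--------+---------------
Olivia  | History       
Iris    | Linear Algebra
Rosa    | Linear Algebra
Zoe     | Calculus      
Eli     | NULL          
Beth    | Algorithms    
Wendy   | Algorithms    


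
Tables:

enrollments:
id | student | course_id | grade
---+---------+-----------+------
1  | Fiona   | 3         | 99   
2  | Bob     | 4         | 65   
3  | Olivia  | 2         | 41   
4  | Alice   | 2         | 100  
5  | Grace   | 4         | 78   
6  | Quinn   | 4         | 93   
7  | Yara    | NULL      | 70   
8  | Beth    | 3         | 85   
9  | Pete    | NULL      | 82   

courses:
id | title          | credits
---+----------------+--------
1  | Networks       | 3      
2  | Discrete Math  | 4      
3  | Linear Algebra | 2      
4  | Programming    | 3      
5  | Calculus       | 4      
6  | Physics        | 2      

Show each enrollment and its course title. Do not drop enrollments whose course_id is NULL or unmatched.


LEFT JOIN keeps every row from enrollments (the left table); where course_id has no match in courses, the course columns become NULL. Walk through each enrollment:
  - enrollment 1 (Fiona): course_id=3 -> matches Linear Algebra
  - enrollment 2 (Bob): course_id=4 -> matches Programming
  - enrollment 3 (Olivia): course_id=2 -> matches Discrete Math
  - enrollment 4 (Alice): course_id=2 -> matches Discrete Math
  - enrollment 5 (Grace): course_id=4 -> matches Programming
  - enrollment 6 (Quinn): course_id=4 -> matches Programming
  - enrollment 7 (Yara): course_id=NULL, no match -> kept with NULL
  - enrollment 8 (Beth): course_id=3 -> matches Linear Algebra
  - enrollment 9 (Pete): course_id=NULL, no match -> kept with NULL
All 9 rows appear; 2 have NULL course.

SQL:
SELECT a.student, b.title AS course
FROM enrollments a
LEFT JOIN courses b ON a.course_id = b.id

Result:
student | course        
--------+---------------
Fiona   | Linear Algebra
Bob     | Programming   
Olivia  | Discrete Math 
Alice   | Discrete Math 
Grace   | Programming   
Quinn   | Programming   
Yara    | NULL          
Beth    | Linear Algebra
Pete    | NULL          


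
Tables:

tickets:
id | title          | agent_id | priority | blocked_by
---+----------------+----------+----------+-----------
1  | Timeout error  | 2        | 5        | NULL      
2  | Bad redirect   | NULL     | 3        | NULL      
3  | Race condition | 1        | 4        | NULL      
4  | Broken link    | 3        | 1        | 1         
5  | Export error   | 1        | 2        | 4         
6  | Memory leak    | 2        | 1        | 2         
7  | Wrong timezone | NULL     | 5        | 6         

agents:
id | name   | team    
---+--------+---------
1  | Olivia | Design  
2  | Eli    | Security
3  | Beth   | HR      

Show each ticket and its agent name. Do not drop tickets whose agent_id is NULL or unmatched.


LEFT JOIN keeps every row from tickets (the left table); where agent_id has no match in agents, the agent columns become NULL. Walk through each ticket:
  - ticket 1 (Timeout error): agent_id=2 -> matches Eli
  - ticket 2 (Bad redirect): agent_id=NULL, no match -> kept with NULL
  - ticket 3 (Race condition): agent_id=1 -> matches Olivia
  - ticket 4 (Broken link): agent_id=3 -> matches Beth
  - ticket 5 (Export error): agent_id=1 -> matches Olivia
  - ticket 6 (Memory leak): agent_id=2 -> matches Eli
  - ticket 7 (Wrong timezone): agent_id=NULL, no match -> kept with NULL
All 7 rows appear; 2 have NULL agent.

SQL:
SELECT a.title, b.name AS agent
FROM tickets a
LEFT JOIN agents b ON a.agent_id = b.id

Result:
title          | agent 
---------------+-------
Timeout error  | Eli   
Bad redirect   | NULL  
Race condition | Olivia
Broken link    | Beth  
Export error   | Olivia
Memory leak    | Eli   
Wrong timezone | NULL  


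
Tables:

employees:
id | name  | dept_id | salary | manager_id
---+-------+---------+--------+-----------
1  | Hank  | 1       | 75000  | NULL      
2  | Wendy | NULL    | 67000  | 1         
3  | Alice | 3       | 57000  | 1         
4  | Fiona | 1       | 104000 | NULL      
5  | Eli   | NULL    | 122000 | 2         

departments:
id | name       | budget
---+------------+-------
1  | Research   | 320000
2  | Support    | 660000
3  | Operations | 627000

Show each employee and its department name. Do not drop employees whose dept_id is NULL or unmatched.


LEFT JOIN keeps every row from employees (the left table); where dept_id has no match in departments, the department columns become NULL. Walk through each employee:
  - employee 1 (Hank): dept_id=1 -> matches Research
  - employee 2 (Wendy): dept_id=NULL, no match -> kept with NULL
  - employee 3 (Alice): dept_id=3 -> matches Operations
  - employee 4 (Fiona): dept_id=1 -> matches Research
  - employee 5 (Eli): dept_id=NULL, no match -> kept with NULL
All 5 rows appear; 2 have NULL department.

SQL:
SELECT a.name, b.name AS department
FROM employees a
LEFT JOIN departments b ON a.dept_id = b.id

Result:
name  | department
------+-----------
Hank  | Research  
Wendy | NULL      
Alice | Operations
Fiona | Research  
Eli   | NULL      


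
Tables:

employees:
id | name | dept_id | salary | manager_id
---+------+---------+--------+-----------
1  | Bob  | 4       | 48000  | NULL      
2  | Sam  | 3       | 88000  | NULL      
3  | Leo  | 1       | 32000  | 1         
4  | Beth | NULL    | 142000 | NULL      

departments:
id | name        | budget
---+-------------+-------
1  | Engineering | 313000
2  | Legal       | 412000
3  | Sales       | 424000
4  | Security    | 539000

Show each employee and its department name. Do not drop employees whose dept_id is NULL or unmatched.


LEFT JOIN keeps every row from employees (the left table); where dept_id has no match in departments, the department columns become NULL. Walk through each employee:
  - employee 1 (Bob): dept_id=4 -> matches Security
  - employee 2 (Sam): dept_id=3 -> matches Sales
  - employee 3 (Leo): dept_id=1 -> matches Engineering
  - employee 4 (Beth): dept_id=NULL, no match -> kept with NULL
All 4 rows appear; 1 has NULL department.

SQL:
SELECT a.name, b.name AS department
FROM employees a
LEFT JOIN departments b ON a.dept_id = b.id

Result:
name | department 
-----+------------
Bob  | Security   
Sam  | Sales      
Leo  | Engineering
Beth | NULL       


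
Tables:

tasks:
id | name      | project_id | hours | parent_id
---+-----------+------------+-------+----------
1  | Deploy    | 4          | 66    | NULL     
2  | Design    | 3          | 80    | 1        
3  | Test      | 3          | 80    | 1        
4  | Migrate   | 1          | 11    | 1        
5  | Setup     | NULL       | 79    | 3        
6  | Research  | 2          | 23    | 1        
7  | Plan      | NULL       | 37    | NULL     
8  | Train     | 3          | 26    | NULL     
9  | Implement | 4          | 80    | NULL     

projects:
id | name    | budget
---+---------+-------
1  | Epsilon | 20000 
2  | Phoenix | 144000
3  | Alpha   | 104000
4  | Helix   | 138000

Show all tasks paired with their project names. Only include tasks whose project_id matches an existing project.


INNER JOIN keeps only tasks rows whose project_id matches an id in projects. Walk through each task:
  - task 1 (Deploy): project_id=4 -> matches Helix
  - task 2 (Design): project_id=3 -> matches Alpha
  - task 3 (Test): project_id=3 -> matches Alpha
  - task 4 (Migrate): project_id=1 -> matches Epsilon
  - task 5 (Setup): project_id=NULL, no match -> dropped
  - task 6 (Research): project_id=2 -> matches Phoenix
  - task 7 (Plan): project_id=NULL, no match -> dropped
  - task 8 (Train): project_id=3 -> matches Alpha
  - task 9 (Implement): project_id=4 -> matches Helix
So 2 of 9 rows are dropped.

SQL:
SELECT a.name, b.name AS project
FROM tasks a
INNER JOIN projects b ON a.project_id = b.id

Result:
name      | project
----------+--------
Deploy    | Helix  
Design    | Alpha  
Test      | Alpha  
Migrate   | Epsilon
Research  | Phoenix
Train     | Alpha  
Implement | Helix  


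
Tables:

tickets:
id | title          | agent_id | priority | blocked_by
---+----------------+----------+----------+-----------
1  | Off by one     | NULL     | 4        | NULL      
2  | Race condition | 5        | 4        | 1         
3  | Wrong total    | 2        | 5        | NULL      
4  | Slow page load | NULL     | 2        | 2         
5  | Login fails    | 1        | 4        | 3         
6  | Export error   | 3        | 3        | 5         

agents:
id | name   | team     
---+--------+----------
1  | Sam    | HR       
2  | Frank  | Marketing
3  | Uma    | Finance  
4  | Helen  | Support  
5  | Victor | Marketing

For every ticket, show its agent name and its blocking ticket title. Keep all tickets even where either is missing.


Two LEFT JOINs from the same base table tickets: one to agents via agent_id, one to tickets itself via blocked_by. Both are LEFT so every ticket is preserved.
Match against agents:
  - ticket 1 (Off by one): agent_id=NULL, no match -> kept with NULL
  - ticket 2 (Race condition): agent_id=5 -> matches Victor
  - ticket 3 (Wrong total): agent_id=2 -> matches Frank
  - ticket 4 (Slow page load): agent_id=NULL, no match -> kept with NULL
  - ticket 5 (Login fails): agent_id=1 -> matches Sam
  - ticket 6 (Export error): agent_id=3 -> matches Uma
Match against tickets (self):
  - ticket 1 (Off by one): blocked_by=NULL -> NULL
  - ticket 2 (Race condition): blocked_by=1 -> Off by one
  - ticket 3 (Wrong total): blocked_by=NULL -> NULL
  - ticket 4 (Slow page load): blocked_by=2 -> Race condition
  - ticket 5 (Login fails): blocked_by=3 -> Wrong total
  - ticket 6 (Export error): blocked_by=5 -> Login fails

SQL:
SELECT a.title, b.name AS agent, c.title AS blocked_by
FROM tickets a
LEFT JOIN agents b ON a.agent_id = b.id
LEFT JOIN tickets c ON a.blocked_by = c.id

Result:
title          | agent  | blocked_by    
---------------+--------+---------------
Off by one     | NULL   | NULL          
Race condition | Victor | Off by one    
Wrong total    | Frank  | NULL          
Slow page load | NULL   | Race condition
Login fails    | Sam    | Wrong total   
Export error   | Uma    | Login fails   


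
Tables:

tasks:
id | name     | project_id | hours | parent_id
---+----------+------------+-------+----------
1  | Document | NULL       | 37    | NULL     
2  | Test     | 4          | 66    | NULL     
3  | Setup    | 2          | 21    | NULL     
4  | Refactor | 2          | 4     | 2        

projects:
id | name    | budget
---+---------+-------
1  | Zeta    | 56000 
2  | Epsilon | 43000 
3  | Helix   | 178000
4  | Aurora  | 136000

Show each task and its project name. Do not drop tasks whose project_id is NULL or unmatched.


LEFT JOIN keeps every row from tasks (the left table); where project_id has no match in projects, the project columns become NULL. Walk through each task:
  - task 1 (Document): project_id=NULL, no match -> kept with NULL
  - task 2 (Test): project_id=4 -> matches Aurora
  - task 3 (Setup): project_id=2 -> matches Epsilon
  - task 4 (Refactor): project_id=2 -> matches Epsilon
All 4 rows appear; 1 has NULL project.

SQL:
SELECT a.name, b.name AS project
FROM tasks a
LEFT JOIN projects b ON a.project_id = b.id

Result:
name     | project
---------+--------
Document | NULL   
Test     | Aurora 
Setup    | Epsilon
Refactor | Epsilon


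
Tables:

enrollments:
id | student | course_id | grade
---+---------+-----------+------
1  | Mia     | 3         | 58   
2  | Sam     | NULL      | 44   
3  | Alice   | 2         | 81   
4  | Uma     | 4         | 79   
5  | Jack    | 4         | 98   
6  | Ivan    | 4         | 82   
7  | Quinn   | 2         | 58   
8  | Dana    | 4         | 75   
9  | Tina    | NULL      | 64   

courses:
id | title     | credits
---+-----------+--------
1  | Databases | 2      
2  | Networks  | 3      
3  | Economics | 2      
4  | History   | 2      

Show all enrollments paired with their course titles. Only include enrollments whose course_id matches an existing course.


INNER JOIN keeps only enrollments rows whose course_id matches an id in courses. Walk through each enrollment:
  - enrollment 1 (Mia): course_id=3 -> matches Economics
  - enrollment 2 (Sam): course_id=NULL, no match -> dropped
  - enrollment 3 (Alice): course_id=2 -> matches Networks
  - enrollment 4 (Uma): course_id=4 -> matches History
  - enrollment 5 (Jack): course_id=4 -> matches History
  - enrollment 6 (Ivan): course_id=4 -> matches History
  - enrollment 7 (Quinn): course_id=2 -> matches Networks
  - enrollment 8 (Dana): course_id=4 -> matches History
  - enrollment 9 (Tina): course_id=NULL, no match -> dropped
So 2 of 9 rows are dropped.

SQL:
SELECT a.student, b.title AS course
FROM enrollments a
INNER JOIN courses b ON a.course_id = b.id

Result:
student | course   
--------+----------
Mia     | Economics
Alice   | Networks 
Uma     | History  
Jack    | History  
Ivan    | History  
Quinn   | Networks 
Dana    | History  


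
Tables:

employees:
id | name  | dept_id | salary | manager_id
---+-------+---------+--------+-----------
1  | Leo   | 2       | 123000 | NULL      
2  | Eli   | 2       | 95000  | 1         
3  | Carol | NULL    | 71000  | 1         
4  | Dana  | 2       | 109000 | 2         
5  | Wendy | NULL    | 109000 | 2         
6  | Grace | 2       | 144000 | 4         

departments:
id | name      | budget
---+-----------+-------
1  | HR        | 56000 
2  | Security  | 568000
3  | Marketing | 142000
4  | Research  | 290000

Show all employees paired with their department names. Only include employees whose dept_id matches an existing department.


INNER JOIN keeps only employees rows whose dept_id matches an id in departments. Walk through each employee:
  - employee 1 (Leo): dept_id=2 -> matches Security
  - employee 2 (Eli): dept_id=2 -> matches Security
  - employee 3 (Carol): dept_id=NULL, no match -> dropped
  - employee 4 (Dana): dept_id=2 -> matches Security
  - employee 5 (Wendy): dept_id=NULL, no match -> dropped
  - employee 6 (Grace): dept_id=2 -> matches Security
So 2 of 6 rows are dropped.

SQL:
SELECT a.name, b.name AS department
FROM employees a
INNER JOIN departments b ON a.dept_id = b.id

Result:
name  | department
------+-----------
Leo   | Security  
Eli   | Security  
Dana  | Security  
Grace | Security  


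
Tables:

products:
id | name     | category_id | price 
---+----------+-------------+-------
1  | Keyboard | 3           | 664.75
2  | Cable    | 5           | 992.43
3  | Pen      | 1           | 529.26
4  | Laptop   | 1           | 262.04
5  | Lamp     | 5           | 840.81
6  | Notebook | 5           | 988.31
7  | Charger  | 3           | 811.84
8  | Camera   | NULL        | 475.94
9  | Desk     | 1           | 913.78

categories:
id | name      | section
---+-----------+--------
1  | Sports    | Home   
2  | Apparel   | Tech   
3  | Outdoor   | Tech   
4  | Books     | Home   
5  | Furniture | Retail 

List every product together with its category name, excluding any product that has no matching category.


INNER JOIN keeps only products rows whose category_id matches an id in categories. Walk through each product:
  - product 1 (Keyboard): category_id=3 -> matches Outdoor
  - product 2 (Cable): category_id=5 -> matches Furniture
  - product 3 (Pen): category_id=1 -> matches Sports
  - product 4 (Laptop): category_id=1 -> matches Sports
  - product 5 (Lamp): category_id=5 -> matches Furniture
  - product 6 (Notebook): category_id=5 -> matches Furniture
  - product 7 (Charger): category_id=3 -> matches Outdoor
  - product 8 (Camera): category_id=NULL, no match -> dropped
  - product 9 (Desk): category_id=1 -> matches Sports
So 1 of 9 rows is dropped.

SQL:
SELECT a.name, b.name AS category
FROM products a
INNER JOIN categories b ON a.category_id = b.id

Result:
name     | category 
---------+----------
Keyboard | Outdoor  
Cable    | Furniture
Pen      | Sports   
Laptop   | Sports   
Lamp     | Furniture
Notebook | Furniture
Charger  | Outdoor  
Desk     | Sports   


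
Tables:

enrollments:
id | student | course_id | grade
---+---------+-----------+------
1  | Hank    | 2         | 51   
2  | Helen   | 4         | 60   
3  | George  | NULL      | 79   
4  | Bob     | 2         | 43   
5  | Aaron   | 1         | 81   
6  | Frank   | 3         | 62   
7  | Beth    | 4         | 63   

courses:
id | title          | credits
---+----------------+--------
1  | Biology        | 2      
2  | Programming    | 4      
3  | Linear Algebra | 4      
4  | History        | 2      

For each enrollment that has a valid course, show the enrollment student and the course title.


INNER JOIN keeps only enrollments rows whose course_id matches an id in courses. Walk through each enrollment:
  - enrollment 1 (Hank): course_id=2 -> matches Programming
  - enrollment 2 (Helen): course_id=4 -> matches History
  - enrollment 3 (George): course_id=NULL, no match -> dropped
  - enrollment 4 (Bob): course_id=2 -> matches Programming
  - enrollment 5 (Aaron): course_id=1 -> matches Biology
  - enrollment 6 (Frank): course_id=3 -> matches Linear Algebra
  - enrollment 7 (Beth): course_id=4 -> matches History
So 1 of 7 rows is dropped.

SQL:
SELECT a.student, b.title AS course
FROM enrollments a
INNER JOIN courses b ON a.course_id = b.id

Result:
student | course        
--------+---------------
Hank    | Programming   
Helen   | History       
Bob     | Programming   
Aaron   | Biology       
Frank   | Linear Algebra
Beth    | History       


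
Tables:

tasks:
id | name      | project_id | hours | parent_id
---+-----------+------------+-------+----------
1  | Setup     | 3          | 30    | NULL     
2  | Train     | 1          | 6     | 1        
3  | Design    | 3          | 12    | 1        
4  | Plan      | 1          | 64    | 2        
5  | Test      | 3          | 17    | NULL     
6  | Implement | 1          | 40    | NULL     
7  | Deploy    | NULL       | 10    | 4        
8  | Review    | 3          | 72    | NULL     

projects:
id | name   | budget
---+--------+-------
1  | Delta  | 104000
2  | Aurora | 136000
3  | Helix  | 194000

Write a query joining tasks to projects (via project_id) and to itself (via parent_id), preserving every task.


Two LEFT JOINs from the same base table tasks: one to projects via project_id, one to tasks itself via parent_id. Both are LEFT so every task is preserved.
Match against projects:
  - task 1 (Setup): project_id=3 -> matches Helix
  - task 2 (Train): project_id=1 -> matches Delta
  - task 3 (Design): project_id=3 -> matches Helix
  - task 4 (Plan): project_id=1 -> matches Delta
  - task 5 (Test): project_id=3 -> matches Helix
  - task 6 (Implement): project_id=1 -> matches Delta
  - task 7 (Deploy): project_id=NULL, no match -> kept with NULL
  - task 8 (Review): project_id=3 -> matches Helix
Match against tasks (self):
  - task 1 (Setup): parent_id=NULL -> NULL
  - task 2 (Train): parent_id=1 -> Setup
  - task 3 (Design): parent_id=1 -> Setup
  - task 4 (Plan): parent_id=2 -> Train
  - task 5 (Test): parent_id=NULL -> NULL
  - task 6 (Implement): parent_id=NULL -> NULL
  - task 7 (Deploy): parent_id=4 -> Plan
  - task 8 (Review): parent_id=NULL -> NULL

SQL:
SELECT a.name, b.name AS project, c.name AS parent
FROM tasks a
LEFT JOIN projects b ON a.project_id = b.id
LEFT JOIN tasks c ON a.parent_id = c.id

Result:
name      | project | parent
----------+---------+-------
Setup     | Helix   | NULL  
Train     | Delta   | Setup 
Design    | Helix   | Setup 
Plan      | Delta   | Train 
Test      | Helix   | NULL  
Implement | Delta   | NULL  
Deploy    | NULL    | Plan  
Review    | Helix   | NULL  


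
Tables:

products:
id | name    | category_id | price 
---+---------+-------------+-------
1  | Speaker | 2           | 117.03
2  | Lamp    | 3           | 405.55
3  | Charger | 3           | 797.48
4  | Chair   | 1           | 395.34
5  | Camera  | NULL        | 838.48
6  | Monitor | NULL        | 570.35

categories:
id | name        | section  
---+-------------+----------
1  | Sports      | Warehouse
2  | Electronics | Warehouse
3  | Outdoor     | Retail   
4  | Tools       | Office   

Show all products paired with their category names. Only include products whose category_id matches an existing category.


INNER JOIN keeps only products rows whose category_id matches an id in categories. Walk through each product:
  - product 1 (Speaker): category_id=2 -> matches Electronics
  - product 2 (Lamp): category_id=3 -> matches Outdoor
  - product 3 (Charger): category_id=3 -> matches Outdoor
  - product 4 (Chair): category_id=1 -> matches Sports
  - product 5 (Camera): category_id=NULL, no match -> dropped
  - product 6 (Monitor): category_id=NULL, no match -> dropped
So 2 of 6 rows are dropped.

SQL:
SELECT a.name, b.name AS category
FROM products a
INNER JOIN categories b ON a.category_id = b.id

Result:
name    | category   
--------+------------
Speaker | Electronics
Lamp    | Outdoor    
Charger | Outdoor    
Chair   | Sports     


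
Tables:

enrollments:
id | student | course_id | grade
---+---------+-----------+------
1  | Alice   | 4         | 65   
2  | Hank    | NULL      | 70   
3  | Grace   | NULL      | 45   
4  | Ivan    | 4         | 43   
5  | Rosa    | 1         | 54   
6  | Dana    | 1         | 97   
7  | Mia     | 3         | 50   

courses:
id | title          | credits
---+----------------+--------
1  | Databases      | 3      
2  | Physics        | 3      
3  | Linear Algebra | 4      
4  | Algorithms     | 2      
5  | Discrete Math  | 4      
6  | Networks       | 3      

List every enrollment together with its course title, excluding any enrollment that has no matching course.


INNER JOIN keeps only enrollments rows whose course_id matches an id in courses. Walk through each enrollment:
  - enrollment 1 (Alice): course_id=4 -> matches Algorithms
  - enrollment 2 (Hank): course_id=NULL, no match -> dropped
  - enrollment 3 (Grace): course_id=NULL, no match -> dropped
  - enrollment 4 (Ivan): course_id=4 -> matches Algorithms
  - enrollment 5 (Rosa): course_id=1 -> matches Databases
  - enrollment 6 (Dana): course_id=1 -> matches Databases
  - enrollment 7 (Mia): course_id=3 -> matches Linear Algebra
So 2 of 7 rows are dropped.

SQL:
SELECT a.student, b.title AS course
FROM enrollments a
INNER JOIN courses b ON a.course_id = b.id

Result:
student | course        
--------+---------------
Alice   | Algorithms    
Ivan    | Algorithms    
Rosa    | Databases     
Dana    | Databases     
Mia     | Linear Algebra


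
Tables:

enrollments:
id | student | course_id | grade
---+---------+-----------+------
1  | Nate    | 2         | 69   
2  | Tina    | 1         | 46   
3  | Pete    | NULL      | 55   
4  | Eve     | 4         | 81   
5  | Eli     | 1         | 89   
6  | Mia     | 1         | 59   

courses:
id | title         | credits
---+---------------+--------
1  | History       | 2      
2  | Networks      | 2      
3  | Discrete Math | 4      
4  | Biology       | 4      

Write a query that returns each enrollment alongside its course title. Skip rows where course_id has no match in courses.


INNER JOIN keeps only enrollments rows whose course_id matches an id in courses. Walk through each enrollment:
  - enrollment 1 (Nate): course_id=2 -> matches Networks
  - enrollment 2 (Tina): course_id=1 -> matches History
  - enrollment 3 (Pete): course_id=NULL, no match -> dropped
  - enrollment 4 (Eve): course_id=4 -> matches Biology
  - enrollment 5 (Eli): course_id=1 -> matches History
  - enrollment 6 (Mia): course_id=1 -> matches History
So 1 of 6 rows is dropped.

SQL:
SELECT a.student, b.title AS course
FROM enrollments a
INNER JOIN courses b ON a.course_id = b.id

Result:
student | course  
--------+---------
Nate    | Networks
Tina    | History 
Eve     | Biology 
Eli     | History 
Mia     | History 


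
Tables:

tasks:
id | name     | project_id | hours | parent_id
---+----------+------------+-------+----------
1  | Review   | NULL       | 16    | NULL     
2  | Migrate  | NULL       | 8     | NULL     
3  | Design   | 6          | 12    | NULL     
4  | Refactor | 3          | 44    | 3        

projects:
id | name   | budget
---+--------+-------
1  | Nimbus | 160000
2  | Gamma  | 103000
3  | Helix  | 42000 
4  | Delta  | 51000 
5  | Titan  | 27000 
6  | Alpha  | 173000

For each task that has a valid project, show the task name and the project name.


INNER JOIN keeps only tasks rows whose project_id matches an id in projects. Walk through each task:
  - task 1 (Review): project_id=NULL, no match -> dropped
  - task 2 (Migrate): project_id=NULL, no match -> dropped
  - task 3 (Design): project_id=6 -> matches Alpha
  - task 4 (Refactor): project_id=3 -> matches Helix
So 2 of 4 rows are dropped.

SQL:
SELECT a.name, b.name AS project
FROM tasks a
INNER JOIN projects b ON a.project_id = b.id

Result:
name     | project
---------+--------
Design   | Alpha  
Refactor | Helix  


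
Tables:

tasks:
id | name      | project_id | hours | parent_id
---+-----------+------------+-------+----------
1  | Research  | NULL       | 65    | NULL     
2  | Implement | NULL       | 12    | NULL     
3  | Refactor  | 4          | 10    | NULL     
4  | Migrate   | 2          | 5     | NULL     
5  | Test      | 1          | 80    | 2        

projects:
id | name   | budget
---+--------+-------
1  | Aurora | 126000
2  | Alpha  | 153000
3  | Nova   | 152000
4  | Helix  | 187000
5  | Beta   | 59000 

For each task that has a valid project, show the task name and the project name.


INNER JOIN keeps only tasks rows whose project_id matches an id in projects. Walk through each task:
  - task 1 (Research): project_id=NULL, no match -> dropped
  - task 2 (Implement): project_id=NULL, no match -> dropped
  - task 3 (Refactor): project_id=4 -> matches Helix
  - task 4 (Migrate): project_id=2 -> matches Alpha
  - task 5 (Test): project_id=1 -> matches Aurora
So 2 of 5 rows are dropped.

SQL:
SELECT a.name, b.name AS project
FROM tasks a
INNER JOIN projects b ON a.project_id = b.id

Result:
name     | project
---------+--------
Refactor | Helix  
Migrate  | Alpha  
Test     | Aurora 


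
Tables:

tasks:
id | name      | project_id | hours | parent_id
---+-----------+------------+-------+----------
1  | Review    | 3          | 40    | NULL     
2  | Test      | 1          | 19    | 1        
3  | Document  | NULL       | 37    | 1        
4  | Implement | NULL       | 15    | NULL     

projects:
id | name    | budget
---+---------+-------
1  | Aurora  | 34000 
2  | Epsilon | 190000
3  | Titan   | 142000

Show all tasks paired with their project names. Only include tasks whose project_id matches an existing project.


INNER JOIN keeps only tasks rows whose project_id matches an id in projects. Walk through each task:
  - task 1 (Review): project_id=3 -> matches Titan
  - task 2 (Test): project_id=1 -> matches Aurora
  - task 3 (Document): project_id=NULL, no match -> dropped
  - task 4 (Implement): project_id=NULL, no match -> dropped
So 2 of 4 rows are dropped.

SQL:
SELECT a.name, b.name AS project
FROM tasks a
INNER JOIN projects b ON a.project_id = b.id

Result:
name   | project
-------+--------
Review | Titan  
Test   | Aurora 


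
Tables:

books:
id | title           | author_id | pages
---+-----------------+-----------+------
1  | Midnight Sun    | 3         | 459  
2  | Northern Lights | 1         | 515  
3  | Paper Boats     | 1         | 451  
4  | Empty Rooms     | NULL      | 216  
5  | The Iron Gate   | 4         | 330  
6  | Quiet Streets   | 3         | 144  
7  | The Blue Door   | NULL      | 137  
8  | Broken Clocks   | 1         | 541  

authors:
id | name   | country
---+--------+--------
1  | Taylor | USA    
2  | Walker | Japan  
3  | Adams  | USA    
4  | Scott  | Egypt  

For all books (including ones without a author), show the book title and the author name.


LEFT JOIN keeps every row from books (the left table); where author_id has no match in authors, the author columns become NULL. Walk through each book:
  - book 1 (Midnight Sun): author_id=3 -> matches Adams
  - book 2 (Northern Lights): author_id=1 -> matches Taylor
  - book 3 (Paper Boats): author_id=1 -> matches Taylor
  - book 4 (Empty Rooms): author_id=NULL, no match -> kept with NULL
  - book 5 (The Iron Gate): author_id=4 -> matches Scott
  - book 6 (Quiet Streets): author_id=3 -> matches Adams
  - book 7 (The Blue Door): author_id=NULL, no match -> kept with NULL
  - book 8 (Broken Clocks): author_id=1 -> matches Taylor
All 8 rows appear; 2 have NULL author.

SQL:
SELECT a.title, b.name AS author
FROM books a
LEFT JOIN authors b ON a.author_id = b.id

Result:
title           | author
----------------+-------
Midnight Sun    | Adams 
Northern Lights | Taylor
Paper Boats     | Taylor
Empty Rooms     | NULL  
The Iron Gate   | Scott 
Quiet Streets   | Adams 
The Blue Door   | NULL  
Broken Clocks   | Taylor


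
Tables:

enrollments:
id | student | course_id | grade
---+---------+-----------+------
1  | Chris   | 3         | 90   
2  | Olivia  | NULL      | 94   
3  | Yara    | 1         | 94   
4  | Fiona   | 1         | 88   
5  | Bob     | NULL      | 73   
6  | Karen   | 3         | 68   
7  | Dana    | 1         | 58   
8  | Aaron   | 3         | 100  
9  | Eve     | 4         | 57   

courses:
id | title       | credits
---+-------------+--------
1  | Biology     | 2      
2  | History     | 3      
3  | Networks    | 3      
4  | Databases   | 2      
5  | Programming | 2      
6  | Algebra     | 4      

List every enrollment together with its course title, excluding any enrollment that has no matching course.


INNER JOIN keeps only enrollments rows whose course_id matches an id in courses. Walk through each enrollment:
  - enrollment 1 (Chris): course_id=3 -> matches Networks
  - enrollment 2 (Olivia): course_id=NULL, no match -> dropped
  - enrollment 3 (Yara): course_id=1 -> matches Biology
  - enrollment 4 (Fiona): course_id=1 -> matches Biology
  - enrollment 5 (Bob): course_id=NULL, no match -> dropped
  - enrollment 6 (Karen): course_id=3 -> matches Networks
  - enrollment 7 (Dana): course_id=1 -> matches Biology
  - enrollment 8 (Aaron): course_id=3 -> matches Networks
  - enrollment 9 (Eve): course_id=4 -> matches Databases
So 2 of 9 rows are dropped.

SQL:
SELECT a.student, b.title AS course
FROM enrollments a
INNER JOIN courses b ON a.course_id = b.id

Result:
student | course   
--------+----------
Chris   | Networks 
Yara    | Biology  
Fiona   | Biology  
Karen   | Networks 
Dana    | Biology  
Aaron   | Networks 
Eve     | Databases


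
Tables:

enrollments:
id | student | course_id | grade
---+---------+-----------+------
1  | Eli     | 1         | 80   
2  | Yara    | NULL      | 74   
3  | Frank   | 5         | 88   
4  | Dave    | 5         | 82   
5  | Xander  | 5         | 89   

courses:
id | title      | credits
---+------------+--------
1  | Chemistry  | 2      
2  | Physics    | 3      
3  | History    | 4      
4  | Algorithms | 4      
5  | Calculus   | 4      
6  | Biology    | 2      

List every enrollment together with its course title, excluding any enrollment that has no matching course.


INNER JOIN keeps only enrollments rows whose course_id matches an id in courses. Walk through each enrollment:
  - enrollment 1 (Eli): course_id=1 -> matches Chemistry
  - enrollment 2 (Yara): course_id=NULL, no match -> dropped
  - enrollment 3 (Frank): course_id=5 -> matches Calculus
  - enrollment 4 (Dave): course_id=5 -> matches Calculus
  - enrollment 5 (Xander): course_id=5 -> matches Calculus
So 1 of 5 rows is dropped.

SQL:
SELECT a.student, b.title AS course
FROM enrollments a
INNER JOIN courses b ON a.course_id = b.id

Result:
student | course   
--------+----------
Eli     | Chemistry
Frank   | Calculus 
Dave    | Calculus 
Xander  | Calculus 


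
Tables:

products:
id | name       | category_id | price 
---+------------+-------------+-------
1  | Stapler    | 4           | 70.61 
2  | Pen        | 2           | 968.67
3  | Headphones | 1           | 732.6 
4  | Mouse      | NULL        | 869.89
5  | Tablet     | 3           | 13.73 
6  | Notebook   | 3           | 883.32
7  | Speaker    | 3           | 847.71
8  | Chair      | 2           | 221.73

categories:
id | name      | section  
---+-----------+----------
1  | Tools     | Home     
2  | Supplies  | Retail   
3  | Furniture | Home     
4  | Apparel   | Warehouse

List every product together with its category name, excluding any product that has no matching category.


INNER JOIN keeps only products rows whose category_id matches an id in categories. Walk through each product:
  - product 1 (Stapler): category_id=4 -> matches Apparel
  - product 2 (Pen): category_id=2 -> matches Supplies
  - product 3 (Headphones): category_id=1 -> matches Tools
  - product 4 (Mouse): category_id=NULL, no match -> dropped
  - product 5 (Tablet): category_id=3 -> matches Furniture
  - product 6 (Notebook): category_id=3 -> matches Furniture
  - product 7 (Speaker): category_id=3 -> matches Furniture
  - product 8 (Chair): category_id=2 -> matches Supplies
So 1 of 8 rows is dropped.

SQL:
SELECT a.name, b.name AS category
FROM products a
INNER JOIN categories b ON a.category_id = b.id

Result:
name       | category 
-----------+----------
Stapler    | Apparel  
Pen        | Supplies 
Headphones | Tools    
Tablet     | Furniture
Notebook   | Furniture
Speaker    | Furniture
Chair      | Supplies 


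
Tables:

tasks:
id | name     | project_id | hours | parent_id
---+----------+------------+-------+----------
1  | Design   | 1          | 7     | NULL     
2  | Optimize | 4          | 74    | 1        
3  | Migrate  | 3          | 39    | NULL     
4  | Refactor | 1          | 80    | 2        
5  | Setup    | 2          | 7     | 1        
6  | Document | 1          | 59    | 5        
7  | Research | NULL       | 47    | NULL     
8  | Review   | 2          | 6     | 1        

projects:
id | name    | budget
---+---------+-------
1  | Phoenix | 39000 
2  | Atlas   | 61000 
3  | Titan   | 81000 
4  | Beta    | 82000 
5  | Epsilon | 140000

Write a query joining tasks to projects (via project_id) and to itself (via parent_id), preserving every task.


Two LEFT JOINs from the same base table tasks: one to projects via project_id, one to tasks itself via parent_id. Both are LEFT so every task is preserved.
Match against projects:
  - task 1 (Design): project_id=1 -> matches Phoenix
  - task 2 (Optimize): project_id=4 -> matches Beta
  - task 3 (Migrate): project_id=3 -> matches Titan
  - task 4 (Refactor): project_id=1 -> matches Phoenix
  - task 5 (Setup): project_id=2 -> matches Atlas
  - task 6 (Document): project_id=1 -> matches Phoenix
  - task 7 (Research): project_id=NULL, no match -> kept with NULL
  - task 8 (Review): project_id=2 -> matches Atlas
Match against tasks (self):
  - task 1 (Design): parent_id=NULL -> NULL
  - task 2 (Optimize): parent_id=1 -> Design
  - task 3 (Migrate): parent_id=NULL -> NULL
  - task 4 (Refactor): parent_id=2 -> Optimize
  - task 5 (Setup): parent_id=1 -> Design
  - task 6 (Document): parent_id=5 -> Setup
  - task 7 (Research): parent_id=NULL -> NULL
  - task 8 (Review): parent_id=1 -> Design

SQL:
SELECT a.name, b.name AS project, c.name AS parent
FROM tasks a
LEFT JOIN projects b ON a.project_id = b.id
LEFT JOIN tasks c ON a.parent_id = c.id

Result:
name     | project | parent  
---------+---------+---------
Design   | Phoenix | NULL    
Optimize | Beta    | Design  
Migrate  | Titan   | NULL    
Refactor | Phoenix | Optimize
Setup    | Atlas   | Design  
Document | Phoenix | Setup   
Research | NULL    | NULL    
Review   | Atlas   | Design  
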